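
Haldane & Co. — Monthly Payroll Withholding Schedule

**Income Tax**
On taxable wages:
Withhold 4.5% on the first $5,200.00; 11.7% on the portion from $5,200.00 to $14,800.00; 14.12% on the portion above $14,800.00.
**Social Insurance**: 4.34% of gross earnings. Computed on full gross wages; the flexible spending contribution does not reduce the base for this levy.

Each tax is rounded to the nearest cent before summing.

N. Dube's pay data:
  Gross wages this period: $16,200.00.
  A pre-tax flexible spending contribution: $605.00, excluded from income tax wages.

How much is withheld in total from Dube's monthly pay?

Income Tax: taxable = $16,200.00 − $605.00 = $15,595.00
  $1,357.20 + 14.12% × ($15,595.00 − $14,800.00) = $1,357.20 + 14.12% × $795.00 = $1,469.45
Social Insurance: 4.34% × $16,200.00 = $703.08
Total: $1,469.45 + $703.08 = $2,172.53

$2,172.53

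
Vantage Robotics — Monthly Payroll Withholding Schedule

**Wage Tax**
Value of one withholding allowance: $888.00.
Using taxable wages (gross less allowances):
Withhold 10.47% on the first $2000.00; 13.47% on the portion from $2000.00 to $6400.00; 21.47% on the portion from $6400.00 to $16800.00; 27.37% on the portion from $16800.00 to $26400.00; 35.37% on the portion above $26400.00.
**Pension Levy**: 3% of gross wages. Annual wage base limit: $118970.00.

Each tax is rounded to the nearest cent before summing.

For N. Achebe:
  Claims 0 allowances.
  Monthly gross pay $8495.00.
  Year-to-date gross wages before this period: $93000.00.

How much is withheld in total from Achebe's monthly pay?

Wage Tax: taxable = $8495.00
  $802.08 + 21.47% × ($8495.00 − $6400.00) = $802.08 + 21.47% × $2095.00 = $1251.88
Pension Levy: 3% × $8495.00 = $254.85
Total: $1251.88 + $254.85 = $1506.73

$1506.73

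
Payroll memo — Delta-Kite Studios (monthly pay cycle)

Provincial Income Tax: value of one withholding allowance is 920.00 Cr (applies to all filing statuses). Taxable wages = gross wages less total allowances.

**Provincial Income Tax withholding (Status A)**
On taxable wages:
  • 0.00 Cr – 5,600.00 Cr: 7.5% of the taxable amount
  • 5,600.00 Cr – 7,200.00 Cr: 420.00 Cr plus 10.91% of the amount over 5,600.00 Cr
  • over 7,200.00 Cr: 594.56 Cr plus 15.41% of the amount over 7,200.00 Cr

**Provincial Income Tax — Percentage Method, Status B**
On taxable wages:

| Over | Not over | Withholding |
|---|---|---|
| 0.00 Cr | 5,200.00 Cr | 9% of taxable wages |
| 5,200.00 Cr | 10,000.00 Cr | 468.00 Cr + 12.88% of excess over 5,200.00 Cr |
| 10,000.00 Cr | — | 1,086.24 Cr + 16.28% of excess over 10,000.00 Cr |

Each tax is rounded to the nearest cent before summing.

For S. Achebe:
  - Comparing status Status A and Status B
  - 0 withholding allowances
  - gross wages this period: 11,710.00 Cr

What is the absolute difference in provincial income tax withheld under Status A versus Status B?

75.08 Cr

Provincial Income Tax (Status A): taxable = 11,710.00 Cr
  594.56 Cr + 15.41% × (11,710.00 Cr − 7,200.00 Cr) = 594.56 Cr + 15.41% × 4,510.00 Cr = 1,289.55 Cr
Provincial Income Tax (Status B): taxable = 11,710.00 Cr
  1,086.24 Cr + 16.28% × (11,710.00 Cr − 10,000.00 Cr) = 1,086.24 Cr + 16.28% × 1,710.00 Cr = 1,364.63 Cr
Difference: |1,289.55 Cr − 1,364.63 Cr| = 75.08 Cr (higher under Status B)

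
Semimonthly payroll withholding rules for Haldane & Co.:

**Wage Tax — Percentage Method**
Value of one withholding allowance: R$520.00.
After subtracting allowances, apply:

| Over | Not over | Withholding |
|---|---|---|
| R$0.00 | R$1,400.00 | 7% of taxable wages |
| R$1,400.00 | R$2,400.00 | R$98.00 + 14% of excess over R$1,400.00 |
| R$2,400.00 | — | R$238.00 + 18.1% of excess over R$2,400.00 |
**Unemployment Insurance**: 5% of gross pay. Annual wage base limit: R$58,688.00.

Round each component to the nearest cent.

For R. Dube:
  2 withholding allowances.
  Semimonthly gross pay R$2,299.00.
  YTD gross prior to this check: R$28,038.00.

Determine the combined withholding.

R$203.08

Wage Tax: taxable = R$2,299.00 − 2×R$520.00 = R$1,259.00
  7% × R$1,259.00 = R$88.13
Unemployment Insurance: 5% × R$2,299.00 = R$114.95
Total: R$88.13 + R$114.95 = R$203.08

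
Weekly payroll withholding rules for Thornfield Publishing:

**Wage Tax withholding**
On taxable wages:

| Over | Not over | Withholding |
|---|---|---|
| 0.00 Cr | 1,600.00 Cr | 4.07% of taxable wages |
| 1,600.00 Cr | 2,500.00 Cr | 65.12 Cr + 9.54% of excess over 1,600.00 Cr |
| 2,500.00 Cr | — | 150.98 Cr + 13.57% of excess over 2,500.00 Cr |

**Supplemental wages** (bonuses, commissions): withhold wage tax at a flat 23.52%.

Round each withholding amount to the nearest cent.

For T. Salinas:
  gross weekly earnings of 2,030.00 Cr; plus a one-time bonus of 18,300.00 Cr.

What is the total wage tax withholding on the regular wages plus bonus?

Wage Tax: taxable = 2,030.00 Cr
  65.12 Cr + 9.54% × (2,030.00 Cr − 1,600.00 Cr) = 65.12 Cr + 9.54% × 430.00 Cr = 106.14 Cr
Supplemental (23.52% flat on bonus): 23.52% × 18,300.00 Cr = 4,304.16 Cr
Total wage tax: 106.14 Cr + 4,304.16 Cr = 4,410.30 Cr

4,410.30 Cr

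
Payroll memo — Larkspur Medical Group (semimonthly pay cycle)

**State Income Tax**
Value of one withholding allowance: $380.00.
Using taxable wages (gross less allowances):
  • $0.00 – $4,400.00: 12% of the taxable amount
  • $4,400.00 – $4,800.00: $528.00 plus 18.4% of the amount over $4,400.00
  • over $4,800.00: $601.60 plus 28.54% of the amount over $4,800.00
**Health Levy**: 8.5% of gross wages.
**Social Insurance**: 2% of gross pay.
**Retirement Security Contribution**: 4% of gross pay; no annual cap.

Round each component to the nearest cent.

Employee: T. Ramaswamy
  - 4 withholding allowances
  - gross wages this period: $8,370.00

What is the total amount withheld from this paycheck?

State Income Tax: taxable = $8,370.00 − 4×$380.00 = $6,850.00
  $601.60 + 28.54% × ($6,850.00 − $4,800.00) = $601.60 + 28.54% × $2,050.00 = $1,186.67
Health Levy: 8.5% × $8,370.00 = $711.45
Social Insurance: 2% × $8,370.00 = $167.40
Retirement Security Contribution: 4% × $8,370.00 = $334.80
Total: $1,186.67 + $711.45 + $167.40 + $334.80 = $2,400.32

$2,400.32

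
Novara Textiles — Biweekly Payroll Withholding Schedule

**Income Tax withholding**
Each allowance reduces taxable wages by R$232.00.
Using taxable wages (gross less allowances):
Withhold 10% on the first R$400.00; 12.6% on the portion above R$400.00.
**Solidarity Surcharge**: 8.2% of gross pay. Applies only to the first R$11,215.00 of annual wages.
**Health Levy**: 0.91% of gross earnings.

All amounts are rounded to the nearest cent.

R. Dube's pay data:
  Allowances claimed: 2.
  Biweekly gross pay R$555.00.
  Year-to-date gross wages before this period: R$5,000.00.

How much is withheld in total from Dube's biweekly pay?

R$59.66

Income Tax: taxable = R$555.00 − 2×R$232.00 = R$91.00
  10% × R$91.00 = R$9.10
Solidarity Surcharge: 8.2% × R$555.00 = R$45.51
Health Levy: 0.91% × R$555.00 = R$5.05
Total: R$9.10 + R$45.51 + R$5.05 = R$59.66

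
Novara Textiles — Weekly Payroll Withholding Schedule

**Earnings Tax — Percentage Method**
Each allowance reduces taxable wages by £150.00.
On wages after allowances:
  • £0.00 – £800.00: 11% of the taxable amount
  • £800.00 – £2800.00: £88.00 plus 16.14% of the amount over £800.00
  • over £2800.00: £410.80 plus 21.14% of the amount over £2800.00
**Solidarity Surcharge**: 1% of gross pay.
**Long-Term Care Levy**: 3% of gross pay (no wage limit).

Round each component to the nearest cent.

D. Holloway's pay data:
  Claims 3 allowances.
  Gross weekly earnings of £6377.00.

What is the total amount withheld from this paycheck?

Earnings Tax: taxable = £6377.00 − 3×£150.00 = £5927.00
  £410.80 + 21.14% × (£5927.00 − £2800.00) = £410.80 + 21.14% × £3127.00 = £1071.85
Solidarity Surcharge: 1% × £6377.00 = £63.77
Long-Term Care Levy: 3% × £6377.00 = £191.31
Total: £1071.85 + £63.77 + £191.31 = £1326.93

£1326.93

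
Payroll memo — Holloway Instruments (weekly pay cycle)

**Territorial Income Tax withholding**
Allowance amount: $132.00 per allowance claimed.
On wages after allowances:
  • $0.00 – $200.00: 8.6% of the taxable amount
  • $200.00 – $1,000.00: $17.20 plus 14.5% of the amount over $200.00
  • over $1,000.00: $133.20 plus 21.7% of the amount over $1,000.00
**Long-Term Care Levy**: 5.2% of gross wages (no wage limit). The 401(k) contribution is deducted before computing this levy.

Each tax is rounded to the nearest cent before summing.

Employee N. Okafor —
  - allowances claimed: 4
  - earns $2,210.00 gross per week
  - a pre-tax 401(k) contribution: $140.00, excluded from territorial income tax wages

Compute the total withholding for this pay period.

$358.45

Territorial Income Tax: taxable = $2,210.00 − $140.00 − 4×$132.00 = $1,542.00
  $133.20 + 21.7% × ($1,542.00 − $1,000.00) = $133.20 + 21.7% × $542.00 = $250.81
Long-Term Care Levy: 5.2% × $2,070.00 = $107.64
Total: $250.81 + $107.64 = $358.45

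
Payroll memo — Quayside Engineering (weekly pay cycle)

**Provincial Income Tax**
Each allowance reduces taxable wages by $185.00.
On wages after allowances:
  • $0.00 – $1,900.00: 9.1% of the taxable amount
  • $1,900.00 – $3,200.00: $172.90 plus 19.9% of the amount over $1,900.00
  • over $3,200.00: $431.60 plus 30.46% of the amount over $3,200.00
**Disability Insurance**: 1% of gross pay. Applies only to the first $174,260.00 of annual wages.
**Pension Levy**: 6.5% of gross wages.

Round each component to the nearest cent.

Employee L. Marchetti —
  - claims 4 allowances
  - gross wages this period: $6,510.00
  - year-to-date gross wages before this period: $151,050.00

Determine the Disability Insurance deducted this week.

$65.10

Disability Insurance: 1% × $6,510.00 = $65.10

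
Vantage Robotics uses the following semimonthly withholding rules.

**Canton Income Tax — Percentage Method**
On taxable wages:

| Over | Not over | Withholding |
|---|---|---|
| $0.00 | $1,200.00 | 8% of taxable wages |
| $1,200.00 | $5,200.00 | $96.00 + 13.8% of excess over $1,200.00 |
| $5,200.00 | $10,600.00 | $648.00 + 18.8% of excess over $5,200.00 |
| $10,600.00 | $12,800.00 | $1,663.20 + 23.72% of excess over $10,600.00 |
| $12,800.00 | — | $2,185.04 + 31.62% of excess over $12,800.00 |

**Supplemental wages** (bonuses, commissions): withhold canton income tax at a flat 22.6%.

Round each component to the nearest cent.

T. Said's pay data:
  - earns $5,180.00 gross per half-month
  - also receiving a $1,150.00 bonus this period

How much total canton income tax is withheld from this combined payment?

$905.14

Canton Income Tax: taxable = $5,180.00
  $96.00 + 13.8% × ($5,180.00 − $1,200.00) = $96.00 + 13.8% × $3,980.00 = $645.24
Supplemental (22.6% flat on bonus): 22.6% × $1,150.00 = $259.90
Total canton income tax: $645.24 + $259.90 = $905.14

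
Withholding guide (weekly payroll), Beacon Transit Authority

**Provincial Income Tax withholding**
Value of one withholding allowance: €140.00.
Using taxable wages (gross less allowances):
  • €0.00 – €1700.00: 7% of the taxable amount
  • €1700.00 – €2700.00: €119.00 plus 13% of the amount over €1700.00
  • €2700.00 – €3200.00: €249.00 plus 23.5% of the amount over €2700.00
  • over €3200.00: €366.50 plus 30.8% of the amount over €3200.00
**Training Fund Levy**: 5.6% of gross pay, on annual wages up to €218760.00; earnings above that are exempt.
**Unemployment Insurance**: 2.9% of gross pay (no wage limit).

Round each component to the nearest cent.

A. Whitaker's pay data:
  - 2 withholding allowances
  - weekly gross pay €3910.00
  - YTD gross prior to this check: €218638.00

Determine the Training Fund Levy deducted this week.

Training Fund Levy: cap €218760.00 − YTD €218638.00 = €122.00 subject; 5.6% × €122.00 = €6.83

€6.83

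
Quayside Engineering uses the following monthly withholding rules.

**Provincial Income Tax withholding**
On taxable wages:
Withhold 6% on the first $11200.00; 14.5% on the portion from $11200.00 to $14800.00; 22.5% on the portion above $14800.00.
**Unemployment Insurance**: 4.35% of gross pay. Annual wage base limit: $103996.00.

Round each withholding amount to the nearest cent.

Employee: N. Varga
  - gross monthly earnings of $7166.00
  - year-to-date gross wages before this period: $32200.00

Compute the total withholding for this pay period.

Provincial Income Tax: taxable = $7166.00
  6% × $7166.00 = $429.96
Unemployment Insurance: 4.35% × $7166.00 = $311.72
Total: $429.96 + $311.72 = $741.68

$741.68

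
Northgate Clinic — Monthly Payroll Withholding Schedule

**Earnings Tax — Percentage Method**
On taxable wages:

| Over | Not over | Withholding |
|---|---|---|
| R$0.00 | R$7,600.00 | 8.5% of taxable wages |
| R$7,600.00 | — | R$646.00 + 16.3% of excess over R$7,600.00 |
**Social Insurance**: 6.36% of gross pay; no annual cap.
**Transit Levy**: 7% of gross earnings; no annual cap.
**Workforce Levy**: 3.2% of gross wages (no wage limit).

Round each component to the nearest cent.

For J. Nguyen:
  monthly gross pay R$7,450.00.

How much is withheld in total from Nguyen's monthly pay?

R$1,866.97

Earnings Tax: taxable = R$7,450.00
  8.5% × R$7,450.00 = R$633.25
Social Insurance: 6.36% × R$7,450.00 = R$473.82
Transit Levy: 7% × R$7,450.00 = R$521.50
Workforce Levy: 3.2% × R$7,450.00 = R$238.40
Total: R$633.25 + R$473.82 + R$521.50 + R$238.40 = R$1,866.97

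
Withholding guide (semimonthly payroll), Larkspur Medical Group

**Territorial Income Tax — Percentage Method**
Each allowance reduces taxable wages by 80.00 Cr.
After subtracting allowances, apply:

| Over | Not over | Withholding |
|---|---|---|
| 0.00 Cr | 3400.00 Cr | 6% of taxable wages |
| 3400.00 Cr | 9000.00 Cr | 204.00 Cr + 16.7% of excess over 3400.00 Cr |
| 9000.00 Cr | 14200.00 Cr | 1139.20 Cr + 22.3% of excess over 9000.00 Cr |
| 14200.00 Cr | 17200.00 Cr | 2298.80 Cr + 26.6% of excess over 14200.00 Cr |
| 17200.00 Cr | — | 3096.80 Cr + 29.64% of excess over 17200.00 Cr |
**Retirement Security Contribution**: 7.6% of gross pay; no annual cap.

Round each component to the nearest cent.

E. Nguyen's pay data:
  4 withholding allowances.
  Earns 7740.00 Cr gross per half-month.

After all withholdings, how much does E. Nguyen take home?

6276.42 Cr

Territorial Income Tax: taxable = 7740.00 Cr − 4×80.00 Cr = 7420.00 Cr
  204.00 Cr + 16.7% × (7420.00 Cr − 3400.00 Cr) = 204.00 Cr + 16.7% × 4020.00 Cr = 875.34 Cr
Retirement Security Contribution: 7.6% × 7740.00 Cr = 588.24 Cr
Total withheld: 875.34 Cr + 588.24 Cr = 1463.58 Cr
Net pay: 7740.00 Cr − 1463.58 Cr = 6276.42 Cr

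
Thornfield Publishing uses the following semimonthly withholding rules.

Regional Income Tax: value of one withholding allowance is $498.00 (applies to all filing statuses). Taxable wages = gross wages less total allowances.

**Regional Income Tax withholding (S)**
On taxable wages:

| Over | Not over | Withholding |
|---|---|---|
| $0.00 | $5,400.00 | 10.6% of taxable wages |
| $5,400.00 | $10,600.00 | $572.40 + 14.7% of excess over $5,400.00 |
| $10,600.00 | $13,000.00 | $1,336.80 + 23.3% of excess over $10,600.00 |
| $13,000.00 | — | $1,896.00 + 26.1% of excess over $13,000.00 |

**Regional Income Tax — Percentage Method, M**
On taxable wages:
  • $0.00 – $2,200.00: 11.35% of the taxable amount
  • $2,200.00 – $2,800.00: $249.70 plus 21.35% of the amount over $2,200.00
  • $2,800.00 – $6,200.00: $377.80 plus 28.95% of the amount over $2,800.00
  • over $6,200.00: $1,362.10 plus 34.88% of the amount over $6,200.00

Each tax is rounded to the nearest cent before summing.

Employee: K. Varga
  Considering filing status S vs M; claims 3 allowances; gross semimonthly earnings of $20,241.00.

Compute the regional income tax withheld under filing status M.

$5,738.49

Regional Income Tax (M): taxable = $20,241.00 − 3×$498.00 = $18,747.00
  $1,362.10 + 34.88% × ($18,747.00 − $6,200.00) = $1,362.10 + 34.88% × $12,547.00 = $5,738.49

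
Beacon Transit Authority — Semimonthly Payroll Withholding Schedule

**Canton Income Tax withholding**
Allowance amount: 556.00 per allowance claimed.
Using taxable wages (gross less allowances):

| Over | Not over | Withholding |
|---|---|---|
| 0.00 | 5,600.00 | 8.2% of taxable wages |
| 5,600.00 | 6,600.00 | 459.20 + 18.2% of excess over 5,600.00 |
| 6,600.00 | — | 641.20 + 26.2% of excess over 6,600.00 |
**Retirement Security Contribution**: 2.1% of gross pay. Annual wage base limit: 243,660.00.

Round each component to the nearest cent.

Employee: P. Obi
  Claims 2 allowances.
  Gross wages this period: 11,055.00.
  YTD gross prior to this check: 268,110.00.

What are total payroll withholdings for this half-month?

Canton Income Tax: taxable = 11,055.00 − 2×556.00 = 9,943.00
  641.20 + 26.2% × (9,943.00 − 6,600.00) = 641.20 + 26.2% × 3,343.00 = 1,517.07
Retirement Security Contribution: YTD 268,110.00 ≥ cap 243,660.00 → 0.00
Total: 1,517.07 + 0.00 = 1,517.07

1,517.07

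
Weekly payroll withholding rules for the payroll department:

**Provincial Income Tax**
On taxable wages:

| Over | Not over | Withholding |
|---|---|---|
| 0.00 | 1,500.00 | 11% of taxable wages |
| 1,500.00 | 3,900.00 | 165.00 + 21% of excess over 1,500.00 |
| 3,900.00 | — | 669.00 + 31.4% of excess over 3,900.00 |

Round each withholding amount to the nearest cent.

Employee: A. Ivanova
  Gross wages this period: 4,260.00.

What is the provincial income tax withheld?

Provincial Income Tax: taxable = 4,260.00
  669.00 + 31.4% × (4,260.00 − 3,900.00) = 669.00 + 31.4% × 360.00 = 782.04

782.04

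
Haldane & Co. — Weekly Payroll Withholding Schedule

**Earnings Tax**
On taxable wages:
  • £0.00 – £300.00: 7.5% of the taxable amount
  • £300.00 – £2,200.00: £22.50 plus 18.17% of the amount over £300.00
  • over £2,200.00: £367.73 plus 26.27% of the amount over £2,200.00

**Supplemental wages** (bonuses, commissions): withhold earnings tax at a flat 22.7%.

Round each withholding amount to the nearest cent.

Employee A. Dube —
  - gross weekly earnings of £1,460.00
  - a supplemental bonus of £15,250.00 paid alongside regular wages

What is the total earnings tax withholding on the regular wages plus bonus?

£3,695.02

Earnings Tax: taxable = £1,460.00
  £22.50 + 18.17% × (£1,460.00 − £300.00) = £22.50 + 18.17% × £1,160.00 = £233.27
Supplemental (22.7% flat on bonus): 22.7% × £15,250.00 = £3,461.75
Total earnings tax: £233.27 + £3,461.75 = £3,695.02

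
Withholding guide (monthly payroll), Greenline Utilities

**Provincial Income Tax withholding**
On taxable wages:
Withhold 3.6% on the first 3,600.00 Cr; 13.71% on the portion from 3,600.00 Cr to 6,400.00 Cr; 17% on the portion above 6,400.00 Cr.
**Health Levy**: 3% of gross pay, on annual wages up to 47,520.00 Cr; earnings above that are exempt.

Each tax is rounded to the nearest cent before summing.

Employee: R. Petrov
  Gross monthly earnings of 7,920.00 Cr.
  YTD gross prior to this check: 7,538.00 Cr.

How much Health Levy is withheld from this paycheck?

237.60 Cr

Health Levy: 3% × 7,920.00 Cr = 237.60 Cr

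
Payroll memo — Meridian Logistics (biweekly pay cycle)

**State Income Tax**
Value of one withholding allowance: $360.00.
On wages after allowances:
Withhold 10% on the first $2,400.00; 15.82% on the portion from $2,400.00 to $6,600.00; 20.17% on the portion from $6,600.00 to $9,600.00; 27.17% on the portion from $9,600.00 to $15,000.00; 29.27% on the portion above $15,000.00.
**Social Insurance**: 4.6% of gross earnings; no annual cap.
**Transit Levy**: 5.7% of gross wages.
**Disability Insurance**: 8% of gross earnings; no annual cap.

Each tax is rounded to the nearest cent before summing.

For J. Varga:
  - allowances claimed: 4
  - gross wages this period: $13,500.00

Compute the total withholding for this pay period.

$4,648.42

State Income Tax: taxable = $13,500.00 − 4×$360.00 = $12,060.00
  $1,509.54 + 27.17% × ($12,060.00 − $9,600.00) = $1,509.54 + 27.17% × $2,460.00 = $2,177.92
Social Insurance: 4.6% × $13,500.00 = $621.00
Transit Levy: 5.7% × $13,500.00 = $769.50
Disability Insurance: 8% × $13,500.00 = $1,080.00
Total: $2,177.92 + $621.00 + $769.50 + $1,080.00 = $4,648.42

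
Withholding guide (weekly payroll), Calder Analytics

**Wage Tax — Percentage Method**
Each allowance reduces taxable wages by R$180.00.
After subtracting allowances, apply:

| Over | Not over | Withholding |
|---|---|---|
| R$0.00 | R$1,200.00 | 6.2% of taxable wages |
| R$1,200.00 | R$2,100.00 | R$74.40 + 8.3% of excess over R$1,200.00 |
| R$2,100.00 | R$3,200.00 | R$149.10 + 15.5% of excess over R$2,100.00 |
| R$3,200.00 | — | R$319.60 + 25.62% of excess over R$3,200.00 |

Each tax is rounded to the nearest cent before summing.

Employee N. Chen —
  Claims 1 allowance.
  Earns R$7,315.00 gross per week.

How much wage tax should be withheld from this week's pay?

R$1,327.75

Wage Tax: taxable = R$7,315.00 − 1×R$180.00 = R$7,135.00
  R$319.60 + 25.62% × (R$7,135.00 − R$3,200.00) = R$319.60 + 25.62% × R$3,935.00 = R$1,327.75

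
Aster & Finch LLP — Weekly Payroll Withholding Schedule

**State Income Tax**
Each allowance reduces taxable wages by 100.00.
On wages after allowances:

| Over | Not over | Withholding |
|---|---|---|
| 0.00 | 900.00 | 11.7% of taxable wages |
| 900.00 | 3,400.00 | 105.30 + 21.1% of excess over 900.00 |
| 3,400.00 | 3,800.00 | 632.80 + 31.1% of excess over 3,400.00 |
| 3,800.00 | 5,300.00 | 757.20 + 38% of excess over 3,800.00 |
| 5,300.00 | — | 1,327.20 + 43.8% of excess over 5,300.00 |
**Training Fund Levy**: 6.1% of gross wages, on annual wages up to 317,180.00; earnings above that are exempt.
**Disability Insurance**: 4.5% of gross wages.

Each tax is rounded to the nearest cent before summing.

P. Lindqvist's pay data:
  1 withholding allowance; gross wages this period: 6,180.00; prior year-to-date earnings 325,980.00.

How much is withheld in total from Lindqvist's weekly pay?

State Income Tax: taxable = 6,180.00 − 1×100.00 = 6,080.00
  1,327.20 + 43.8% × (6,080.00 − 5,300.00) = 1,327.20 + 43.8% × 780.00 = 1,668.84
Training Fund Levy: YTD 325,980.00 ≥ cap 317,180.00 → 0.00
Disability Insurance: 4.5% × 6,180.00 = 278.10
Total: 1,668.84 + 0.00 + 278.10 = 1,946.94

1,946.94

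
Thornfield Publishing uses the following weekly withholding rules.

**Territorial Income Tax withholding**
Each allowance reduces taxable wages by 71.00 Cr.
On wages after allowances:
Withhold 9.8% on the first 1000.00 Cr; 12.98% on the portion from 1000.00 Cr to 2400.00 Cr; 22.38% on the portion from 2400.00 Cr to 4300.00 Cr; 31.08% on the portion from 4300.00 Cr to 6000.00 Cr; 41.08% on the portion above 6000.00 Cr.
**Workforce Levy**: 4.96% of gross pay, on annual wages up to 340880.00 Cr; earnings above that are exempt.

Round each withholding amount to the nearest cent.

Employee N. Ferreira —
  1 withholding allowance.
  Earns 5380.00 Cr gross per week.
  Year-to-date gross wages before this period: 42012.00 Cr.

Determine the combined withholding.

1285.39 Cr

Territorial Income Tax: taxable = 5380.00 Cr − 1×71.00 Cr = 5309.00 Cr
  704.94 Cr + 31.08% × (5309.00 Cr − 4300.00 Cr) = 704.94 Cr + 31.08% × 1009.00 Cr = 1018.54 Cr
Workforce Levy: 4.96% × 5380.00 Cr = 266.85 Cr
Total: 1018.54 Cr + 266.85 Cr = 1285.39 Cr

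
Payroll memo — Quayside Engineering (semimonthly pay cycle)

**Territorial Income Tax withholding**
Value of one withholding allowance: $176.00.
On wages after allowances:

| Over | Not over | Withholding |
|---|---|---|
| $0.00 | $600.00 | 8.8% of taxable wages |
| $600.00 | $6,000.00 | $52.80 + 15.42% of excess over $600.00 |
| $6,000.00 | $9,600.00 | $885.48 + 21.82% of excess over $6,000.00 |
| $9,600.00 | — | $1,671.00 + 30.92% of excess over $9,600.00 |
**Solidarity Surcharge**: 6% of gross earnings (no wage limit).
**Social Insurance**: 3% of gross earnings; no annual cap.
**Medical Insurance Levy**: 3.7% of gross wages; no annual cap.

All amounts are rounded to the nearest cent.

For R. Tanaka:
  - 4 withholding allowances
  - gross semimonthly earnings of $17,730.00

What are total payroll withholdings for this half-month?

$6,218.83

Territorial Income Tax: taxable = $17,730.00 − 4×$176.00 = $17,026.00
  $1,671.00 + 30.92% × ($17,026.00 − $9,600.00) = $1,671.00 + 30.92% × $7,426.00 = $3,967.12
Solidarity Surcharge: 6% × $17,730.00 = $1,063.80
Social Insurance: 3% × $17,730.00 = $531.90
Medical Insurance Levy: 3.7% × $17,730.00 = $656.01
Total: $3,967.12 + $1,063.80 + $531.90 + $656.01 = $6,218.83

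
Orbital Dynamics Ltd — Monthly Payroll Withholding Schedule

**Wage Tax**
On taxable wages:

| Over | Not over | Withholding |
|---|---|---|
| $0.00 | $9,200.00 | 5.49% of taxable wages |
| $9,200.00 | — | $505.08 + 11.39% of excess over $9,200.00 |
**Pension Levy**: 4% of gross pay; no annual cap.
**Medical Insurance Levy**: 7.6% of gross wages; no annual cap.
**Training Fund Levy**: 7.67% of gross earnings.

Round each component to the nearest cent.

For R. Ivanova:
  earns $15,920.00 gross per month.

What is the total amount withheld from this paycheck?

$4,338.27

Wage Tax: taxable = $15,920.00
  $505.08 + 11.39% × ($15,920.00 − $9,200.00) = $505.08 + 11.39% × $6,720.00 = $1,270.49
Pension Levy: 4% × $15,920.00 = $636.80
Medical Insurance Levy: 7.6% × $15,920.00 = $1,209.92
Training Fund Levy: 7.67% × $15,920.00 = $1,221.06
Total: $1,270.49 + $636.80 + $1,209.92 + $1,221.06 = $4,338.27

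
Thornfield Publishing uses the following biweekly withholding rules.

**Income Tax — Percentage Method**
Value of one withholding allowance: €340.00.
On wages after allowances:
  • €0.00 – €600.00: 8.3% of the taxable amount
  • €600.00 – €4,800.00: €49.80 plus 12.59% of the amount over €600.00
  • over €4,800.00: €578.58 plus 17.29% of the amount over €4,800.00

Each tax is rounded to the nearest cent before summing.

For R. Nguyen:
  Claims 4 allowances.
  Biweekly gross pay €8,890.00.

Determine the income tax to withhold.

€1,050.60

Income Tax: taxable = €8,890.00 − 4×€340.00 = €7,530.00
  €578.58 + 17.29% × (€7,530.00 − €4,800.00) = €578.58 + 17.29% × €2,730.00 = €1,050.60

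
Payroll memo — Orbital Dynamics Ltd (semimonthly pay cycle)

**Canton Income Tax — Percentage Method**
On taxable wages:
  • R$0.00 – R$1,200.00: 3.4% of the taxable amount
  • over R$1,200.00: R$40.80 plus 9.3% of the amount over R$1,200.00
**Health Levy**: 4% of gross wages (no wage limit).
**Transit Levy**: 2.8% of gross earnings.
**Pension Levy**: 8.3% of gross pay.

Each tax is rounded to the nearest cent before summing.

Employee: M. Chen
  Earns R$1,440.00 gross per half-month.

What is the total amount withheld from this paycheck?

Canton Income Tax: taxable = R$1,440.00
  R$40.80 + 9.3% × (R$1,440.00 − R$1,200.00) = R$40.80 + 9.3% × R$240.00 = R$63.12
Health Levy: 4% × R$1,440.00 = R$57.60
Transit Levy: 2.8% × R$1,440.00 = R$40.32
Pension Levy: 8.3% × R$1,440.00 = R$119.52
Total: R$63.12 + R$57.60 + R$40.32 + R$119.52 = R$280.56

R$280.56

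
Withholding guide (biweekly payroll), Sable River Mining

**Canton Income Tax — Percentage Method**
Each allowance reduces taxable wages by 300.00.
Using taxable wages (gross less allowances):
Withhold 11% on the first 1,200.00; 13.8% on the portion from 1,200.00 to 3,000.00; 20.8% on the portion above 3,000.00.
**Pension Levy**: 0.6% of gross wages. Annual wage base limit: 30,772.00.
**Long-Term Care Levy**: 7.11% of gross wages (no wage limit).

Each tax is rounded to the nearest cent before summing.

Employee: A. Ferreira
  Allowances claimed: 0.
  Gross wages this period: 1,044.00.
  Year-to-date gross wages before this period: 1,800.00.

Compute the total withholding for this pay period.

195.33

Canton Income Tax: taxable = 1,044.00
  11% × 1,044.00 = 114.84
Pension Levy: 0.6% × 1,044.00 = 6.26
Long-Term Care Levy: 7.11% × 1,044.00 = 74.23
Total: 114.84 + 6.26 + 74.23 = 195.33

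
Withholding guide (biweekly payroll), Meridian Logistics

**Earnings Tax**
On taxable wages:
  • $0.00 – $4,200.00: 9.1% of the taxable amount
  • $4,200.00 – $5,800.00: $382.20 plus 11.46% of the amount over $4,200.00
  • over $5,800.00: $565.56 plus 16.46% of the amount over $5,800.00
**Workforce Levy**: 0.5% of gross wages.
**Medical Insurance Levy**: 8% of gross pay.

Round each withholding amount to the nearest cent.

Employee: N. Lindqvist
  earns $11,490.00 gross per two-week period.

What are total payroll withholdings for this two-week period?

Earnings Tax: taxable = $11,490.00
  $565.56 + 16.46% × ($11,490.00 − $5,800.00) = $565.56 + 16.46% × $5,690.00 = $1,502.13
Workforce Levy: 0.5% × $11,490.00 = $57.45
Medical Insurance Levy: 8% × $11,490.00 = $919.20
Total: $1,502.13 + $57.45 + $919.20 = $2,478.78

$2,478.78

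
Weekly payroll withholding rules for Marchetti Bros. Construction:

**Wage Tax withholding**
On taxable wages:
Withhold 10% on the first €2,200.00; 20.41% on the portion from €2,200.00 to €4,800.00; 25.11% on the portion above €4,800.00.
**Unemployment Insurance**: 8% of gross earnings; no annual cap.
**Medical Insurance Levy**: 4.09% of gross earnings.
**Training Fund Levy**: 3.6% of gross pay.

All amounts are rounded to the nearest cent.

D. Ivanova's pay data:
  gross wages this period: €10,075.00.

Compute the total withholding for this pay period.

Wage Tax: taxable = €10,075.00
  €750.66 + 25.11% × (€10,075.00 − €4,800.00) = €750.66 + 25.11% × €5,275.00 = €2,075.21
Unemployment Insurance: 8% × €10,075.00 = €806.00
Medical Insurance Levy: 4.09% × €10,075.00 = €412.07
Training Fund Levy: 3.6% × €10,075.00 = €362.70
Total: €2,075.21 + €806.00 + €412.07 + €362.70 = €3,655.98

€3,655.98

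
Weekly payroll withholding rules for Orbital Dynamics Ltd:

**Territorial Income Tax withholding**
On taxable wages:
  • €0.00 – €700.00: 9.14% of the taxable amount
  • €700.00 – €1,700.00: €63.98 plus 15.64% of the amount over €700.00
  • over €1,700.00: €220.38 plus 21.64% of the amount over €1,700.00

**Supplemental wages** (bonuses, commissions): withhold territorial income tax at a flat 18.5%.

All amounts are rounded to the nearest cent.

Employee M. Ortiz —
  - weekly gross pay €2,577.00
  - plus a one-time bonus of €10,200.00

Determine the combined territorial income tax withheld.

Territorial Income Tax: taxable = €2,577.00
  €220.38 + 21.64% × (€2,577.00 − €1,700.00) = €220.38 + 21.64% × €877.00 = €410.16
Supplemental (18.5% flat on bonus): 18.5% × €10,200.00 = €1,887.00
Total territorial income tax: €410.16 + €1,887.00 = €2,297.16

€2,297.16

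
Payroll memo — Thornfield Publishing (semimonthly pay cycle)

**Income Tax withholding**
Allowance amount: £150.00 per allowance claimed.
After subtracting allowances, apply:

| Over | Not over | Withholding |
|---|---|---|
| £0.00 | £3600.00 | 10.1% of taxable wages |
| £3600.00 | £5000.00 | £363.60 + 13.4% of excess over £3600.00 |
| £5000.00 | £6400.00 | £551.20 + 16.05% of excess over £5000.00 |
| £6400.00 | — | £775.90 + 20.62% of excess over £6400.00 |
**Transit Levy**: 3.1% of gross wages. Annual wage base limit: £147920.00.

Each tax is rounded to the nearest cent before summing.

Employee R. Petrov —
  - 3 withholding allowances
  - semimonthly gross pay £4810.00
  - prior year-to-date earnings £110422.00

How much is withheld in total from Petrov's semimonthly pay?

£614.55

Income Tax: taxable = £4810.00 − 3×£150.00 = £4360.00
  £363.60 + 13.4% × (£4360.00 − £3600.00) = £363.60 + 13.4% × £760.00 = £465.44
Transit Levy: 3.1% × £4810.00 = £149.11
Total: £465.44 + £149.11 = £614.55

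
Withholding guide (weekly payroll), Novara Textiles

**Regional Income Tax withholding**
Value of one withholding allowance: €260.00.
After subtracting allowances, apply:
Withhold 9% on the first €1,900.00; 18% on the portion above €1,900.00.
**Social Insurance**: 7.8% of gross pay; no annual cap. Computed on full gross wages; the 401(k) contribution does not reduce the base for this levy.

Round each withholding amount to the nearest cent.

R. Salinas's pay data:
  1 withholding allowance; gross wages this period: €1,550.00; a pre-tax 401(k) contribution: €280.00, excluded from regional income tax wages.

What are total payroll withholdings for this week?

Regional Income Tax: taxable = €1,550.00 − €280.00 − 1×€260.00 = €1,010.00
  9% × €1,010.00 = €90.90
Social Insurance: 7.8% × €1,550.00 = €120.90
Total: €90.90 + €120.90 = €211.80

€211.80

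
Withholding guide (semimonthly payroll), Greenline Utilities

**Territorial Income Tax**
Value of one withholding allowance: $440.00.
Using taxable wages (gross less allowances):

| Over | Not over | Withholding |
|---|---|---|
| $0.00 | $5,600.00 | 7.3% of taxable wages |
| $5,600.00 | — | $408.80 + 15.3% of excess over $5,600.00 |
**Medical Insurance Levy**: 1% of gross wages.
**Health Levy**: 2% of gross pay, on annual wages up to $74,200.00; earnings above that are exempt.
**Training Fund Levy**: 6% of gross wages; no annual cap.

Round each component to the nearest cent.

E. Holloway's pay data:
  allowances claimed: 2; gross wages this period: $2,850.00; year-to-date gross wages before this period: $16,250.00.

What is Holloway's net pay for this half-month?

Territorial Income Tax: taxable = $2,850.00 − 2×$440.00 = $1,970.00
  7.3% × $1,970.00 = $143.81
Medical Insurance Levy: 1% × $2,850.00 = $28.50
Health Levy: 2% × $2,850.00 = $57.00
Training Fund Levy: 6% × $2,850.00 = $171.00
Total withheld: $143.81 + $28.50 + $57.00 + $171.00 = $400.31
Net pay: $2,850.00 − $400.31 = $2,449.69

$2,449.69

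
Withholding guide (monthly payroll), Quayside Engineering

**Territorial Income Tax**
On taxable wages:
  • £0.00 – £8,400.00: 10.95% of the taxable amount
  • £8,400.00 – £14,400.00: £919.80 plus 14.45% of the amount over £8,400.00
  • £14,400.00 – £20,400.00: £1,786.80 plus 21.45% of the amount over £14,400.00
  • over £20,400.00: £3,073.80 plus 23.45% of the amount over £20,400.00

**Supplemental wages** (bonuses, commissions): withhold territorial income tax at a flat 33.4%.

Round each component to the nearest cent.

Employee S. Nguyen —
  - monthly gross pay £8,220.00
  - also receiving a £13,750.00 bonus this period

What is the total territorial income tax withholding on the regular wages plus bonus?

Territorial Income Tax: taxable = £8,220.00
  10.95% × £8,220.00 = £900.09
Supplemental (33.4% flat on bonus): 33.4% × £13,750.00 = £4,592.50
Total territorial income tax: £900.09 + £4,592.50 = £5,492.59

£5,492.59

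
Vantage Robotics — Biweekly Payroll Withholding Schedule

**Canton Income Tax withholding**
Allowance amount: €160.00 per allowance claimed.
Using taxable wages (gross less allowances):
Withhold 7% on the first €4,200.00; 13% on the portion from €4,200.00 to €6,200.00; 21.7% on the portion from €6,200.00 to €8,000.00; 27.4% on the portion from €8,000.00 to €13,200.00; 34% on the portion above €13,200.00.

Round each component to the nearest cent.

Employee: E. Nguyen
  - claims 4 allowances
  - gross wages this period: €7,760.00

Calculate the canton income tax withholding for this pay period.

Canton Income Tax: taxable = €7,760.00 − 4×€160.00 = €7,120.00
  €554.00 + 21.7% × (€7,120.00 − €6,200.00) = €554.00 + 21.7% × €920.00 = €753.64

€753.64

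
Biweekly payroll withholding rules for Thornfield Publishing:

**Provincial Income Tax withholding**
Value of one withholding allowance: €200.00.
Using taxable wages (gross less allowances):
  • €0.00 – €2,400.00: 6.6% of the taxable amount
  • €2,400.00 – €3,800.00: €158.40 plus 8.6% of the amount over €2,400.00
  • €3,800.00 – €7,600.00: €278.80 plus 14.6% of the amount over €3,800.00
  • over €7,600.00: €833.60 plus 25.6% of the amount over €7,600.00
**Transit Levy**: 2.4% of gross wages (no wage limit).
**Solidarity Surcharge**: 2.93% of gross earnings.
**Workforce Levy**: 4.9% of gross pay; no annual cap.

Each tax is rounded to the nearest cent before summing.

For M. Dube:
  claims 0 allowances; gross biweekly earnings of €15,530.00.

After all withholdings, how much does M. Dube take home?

€11,077.60

Provincial Income Tax: taxable = €15,530.00
  €833.60 + 25.6% × (€15,530.00 − €7,600.00) = €833.60 + 25.6% × €7,930.00 = €2,863.68
Transit Levy: 2.4% × €15,530.00 = €372.72
Solidarity Surcharge: 2.93% × €15,530.00 = €455.03
Workforce Levy: 4.9% × €15,530.00 = €760.97
Total withheld: €2,863.68 + €372.72 + €455.03 + €760.97 = €4,452.40
Net pay: €15,530.00 − €4,452.40 = €11,077.60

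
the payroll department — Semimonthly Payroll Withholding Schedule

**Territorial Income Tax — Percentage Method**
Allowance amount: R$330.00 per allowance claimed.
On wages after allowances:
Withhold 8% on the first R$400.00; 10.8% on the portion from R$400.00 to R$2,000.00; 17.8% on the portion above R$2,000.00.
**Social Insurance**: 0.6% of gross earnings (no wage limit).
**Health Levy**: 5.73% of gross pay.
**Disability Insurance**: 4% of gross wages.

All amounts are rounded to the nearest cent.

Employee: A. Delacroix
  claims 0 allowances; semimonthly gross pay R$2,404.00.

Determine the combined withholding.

Territorial Income Tax: taxable = R$2,404.00
  R$204.80 + 17.8% × (R$2,404.00 − R$2,000.00) = R$204.80 + 17.8% × R$404.00 = R$276.71
Social Insurance: 0.6% × R$2,404.00 = R$14.42
Health Levy: 5.73% × R$2,404.00 = R$137.75
Disability Insurance: 4% × R$2,404.00 = R$96.16
Total: R$276.71 + R$14.42 + R$137.75 + R$96.16 = R$525.04

R$525.04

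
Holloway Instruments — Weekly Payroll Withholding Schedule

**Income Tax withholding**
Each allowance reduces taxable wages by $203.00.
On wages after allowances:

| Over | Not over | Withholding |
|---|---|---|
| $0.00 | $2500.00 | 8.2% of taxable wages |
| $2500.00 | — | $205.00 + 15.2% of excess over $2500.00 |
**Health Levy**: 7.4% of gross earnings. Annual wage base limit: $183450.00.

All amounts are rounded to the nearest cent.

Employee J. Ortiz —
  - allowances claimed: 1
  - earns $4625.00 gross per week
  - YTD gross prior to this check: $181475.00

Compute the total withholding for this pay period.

$643.29

Income Tax: taxable = $4625.00 − 1×$203.00 = $4422.00
  $205.00 + 15.2% × ($4422.00 − $2500.00) = $205.00 + 15.2% × $1922.00 = $497.14
Health Levy: cap $183450.00 − YTD $181475.00 = $1975.00 subject; 7.4% × $1975.00 = $146.15
Total: $497.14 + $146.15 = $643.29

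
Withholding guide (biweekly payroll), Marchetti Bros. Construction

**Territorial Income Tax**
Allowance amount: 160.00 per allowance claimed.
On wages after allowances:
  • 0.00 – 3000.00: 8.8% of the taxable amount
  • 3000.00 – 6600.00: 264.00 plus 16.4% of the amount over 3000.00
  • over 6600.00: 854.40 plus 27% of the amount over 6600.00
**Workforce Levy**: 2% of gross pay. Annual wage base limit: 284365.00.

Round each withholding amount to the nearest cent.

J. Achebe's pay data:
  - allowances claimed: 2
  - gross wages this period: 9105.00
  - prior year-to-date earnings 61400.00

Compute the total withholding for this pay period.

Territorial Income Tax: taxable = 9105.00 − 2×160.00 = 8785.00
  854.40 + 27% × (8785.00 − 6600.00) = 854.40 + 27% × 2185.00 = 1444.35
Workforce Levy: 2% × 9105.00 = 182.10
Total: 1444.35 + 182.10 = 1626.45

1626.45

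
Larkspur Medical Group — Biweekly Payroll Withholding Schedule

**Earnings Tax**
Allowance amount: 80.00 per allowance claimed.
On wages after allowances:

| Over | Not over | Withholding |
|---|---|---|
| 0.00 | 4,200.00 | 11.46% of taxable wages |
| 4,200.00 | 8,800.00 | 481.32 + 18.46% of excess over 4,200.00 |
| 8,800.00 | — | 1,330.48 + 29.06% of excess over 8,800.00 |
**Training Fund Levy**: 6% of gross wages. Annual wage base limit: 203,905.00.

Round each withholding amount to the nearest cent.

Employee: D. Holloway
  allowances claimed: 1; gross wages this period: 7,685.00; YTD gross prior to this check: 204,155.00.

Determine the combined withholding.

1,109.88

Earnings Tax: taxable = 7,685.00 − 1×80.00 = 7,605.00
  481.32 + 18.46% × (7,605.00 − 4,200.00) = 481.32 + 18.46% × 3,405.00 = 1,109.88
Training Fund Levy: YTD 204,155.00 ≥ cap 203,905.00 → 0.00
Total: 1,109.88 + 0.00 = 1,109.88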